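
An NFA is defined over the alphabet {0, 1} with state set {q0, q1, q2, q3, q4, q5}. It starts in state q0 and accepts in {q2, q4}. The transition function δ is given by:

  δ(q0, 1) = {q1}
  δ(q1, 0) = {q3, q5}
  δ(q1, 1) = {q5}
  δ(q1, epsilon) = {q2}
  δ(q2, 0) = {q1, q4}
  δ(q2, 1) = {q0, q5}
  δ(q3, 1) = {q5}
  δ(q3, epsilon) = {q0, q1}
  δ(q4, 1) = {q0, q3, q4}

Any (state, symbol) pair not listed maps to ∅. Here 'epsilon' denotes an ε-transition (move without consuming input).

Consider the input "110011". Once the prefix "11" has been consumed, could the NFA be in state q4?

Start in {q0}.
Read '1': q0→{q1}; union {q1}; ε-closure = {q1, q2}.
Read '1': q1→{q5}, q2→{q0, q5}; now {q0, q5}.
State q4 is not in {q0, q5}.

No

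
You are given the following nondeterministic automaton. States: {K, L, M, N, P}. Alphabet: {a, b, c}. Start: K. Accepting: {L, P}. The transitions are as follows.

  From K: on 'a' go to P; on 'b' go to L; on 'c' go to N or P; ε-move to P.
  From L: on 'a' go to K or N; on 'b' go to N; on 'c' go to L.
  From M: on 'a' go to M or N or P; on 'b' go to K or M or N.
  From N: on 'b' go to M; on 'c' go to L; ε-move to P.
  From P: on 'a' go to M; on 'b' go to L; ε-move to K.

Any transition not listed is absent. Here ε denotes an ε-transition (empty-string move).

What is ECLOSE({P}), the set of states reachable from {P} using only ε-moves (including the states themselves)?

{K, P}

Begin with {P}.
ε-move P → K; add K.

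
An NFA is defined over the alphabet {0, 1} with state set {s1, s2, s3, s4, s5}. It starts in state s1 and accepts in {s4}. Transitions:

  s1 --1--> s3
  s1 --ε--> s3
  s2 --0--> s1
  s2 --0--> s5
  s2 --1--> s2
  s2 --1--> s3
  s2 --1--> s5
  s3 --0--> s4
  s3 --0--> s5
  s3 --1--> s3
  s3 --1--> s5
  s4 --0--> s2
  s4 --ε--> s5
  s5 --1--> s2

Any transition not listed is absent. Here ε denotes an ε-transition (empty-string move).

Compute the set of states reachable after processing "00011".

Start: ε-closure({s1}) = {s1, s3}.
Read '0': {s1, s3} → {s4, s5}.
Read '0': {s4, s5} → {s2}.
Read '0': {s2} → {s1, s3, s5}.
Read '1': {s1, s3, s5} → {s2, s3, s5}.
Read '1': {s2, s3, s5} → {s2, s3, s5}.

{s2, s3, s5}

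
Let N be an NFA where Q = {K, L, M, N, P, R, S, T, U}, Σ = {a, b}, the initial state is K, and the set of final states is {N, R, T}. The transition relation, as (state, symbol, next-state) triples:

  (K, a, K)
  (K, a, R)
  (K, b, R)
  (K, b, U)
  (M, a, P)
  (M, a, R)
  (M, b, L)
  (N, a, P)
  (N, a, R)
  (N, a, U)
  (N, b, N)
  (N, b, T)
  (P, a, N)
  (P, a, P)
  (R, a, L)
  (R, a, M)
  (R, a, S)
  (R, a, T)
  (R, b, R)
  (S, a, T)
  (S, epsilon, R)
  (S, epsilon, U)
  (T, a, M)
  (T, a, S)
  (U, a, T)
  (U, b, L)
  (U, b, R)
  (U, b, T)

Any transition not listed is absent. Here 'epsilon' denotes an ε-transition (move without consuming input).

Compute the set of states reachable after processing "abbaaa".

{L, M, N, P, R, S, T, U}

Start in {K}.
Read 'a': K→{K, R}; now {K, R}.
Read 'b': K→{R, U}, R→{R}; now {R, U}.
Read 'b': R→{R}, U→{L, R, T}; now {L, R, T}.
Read 'a': L→∅, R→{L, M, S, T}, T→{M, S}; union {L, M, S, T}; ε-closure = {L, M, R, S, T, U}.
Read 'a': L→∅, M→{P, R}, R→{L, M, S, T}, S→{T}, T→{M, S}, U→{T}; union {L, M, P, R, S, T}; ε-closure = {L, M, P, R, S, T, U}.
Read 'a': L→∅, M→{P, R}, P→{N, P}, R→{L, M, S, T}, S→{T}, T→{M, S}, U→{T}; union {L, M, N, P, R, S, T}; ε-closure = {L, M, N, P, R, S, T, U}.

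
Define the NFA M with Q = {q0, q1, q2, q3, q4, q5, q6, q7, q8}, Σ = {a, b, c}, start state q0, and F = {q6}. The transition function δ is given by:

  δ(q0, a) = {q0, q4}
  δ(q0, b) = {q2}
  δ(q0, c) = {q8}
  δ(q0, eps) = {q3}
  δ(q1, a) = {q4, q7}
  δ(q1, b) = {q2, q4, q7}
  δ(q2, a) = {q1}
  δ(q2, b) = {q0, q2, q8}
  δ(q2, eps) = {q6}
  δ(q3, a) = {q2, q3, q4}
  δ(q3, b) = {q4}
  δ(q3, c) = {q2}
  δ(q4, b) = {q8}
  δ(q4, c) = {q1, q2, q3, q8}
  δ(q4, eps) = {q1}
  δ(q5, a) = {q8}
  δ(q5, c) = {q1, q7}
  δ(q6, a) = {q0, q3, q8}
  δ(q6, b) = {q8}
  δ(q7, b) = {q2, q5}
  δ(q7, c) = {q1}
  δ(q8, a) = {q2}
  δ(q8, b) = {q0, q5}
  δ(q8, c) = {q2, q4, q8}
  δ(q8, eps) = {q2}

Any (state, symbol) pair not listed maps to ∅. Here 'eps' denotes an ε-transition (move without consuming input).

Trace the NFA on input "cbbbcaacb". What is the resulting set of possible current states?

Start: ε-closure({q0}) = {q0, q3}.
Read 'c': q0→{q8}, q3→{q2}; union {q2, q8}; ε-closure = {q2, q6, q8}.
Read 'b': q2→{q0, q2, q8}, q6→{q8}, q8→{q0, q5}; union {q0, q2, q5, q8}; ε-closure = {q0, q2, q3, q5, q6, q8}.
Read 'b': q0→{q2}, q2→{q0, q2, q8}, q3→{q4}, q5→∅, q6→{q8}, q8→{q0, q5}; union {q0, q2, q4, q5, q8}; ε-closure = {q0, q1, q2, q3, q4, q5, q6, q8}.
Read 'b': q0→{q2}, q1→{q2, q4, q7}, q2→{q0, q2, q8}, q3→{q4}, q4→{q8}, q5→∅, q6→{q8}, q8→{q0, q5}; union {q0, q2, q4, q5, q7, q8}; ε-closure = {q0, q1, q2, q3, q4, q5, q6, q7, q8}.
Read 'c': q0→{q8}, q1→∅, q2→∅, q3→{q2}, q4→{q1, q2, q3, q8}, q5→{q1, q7}, q6→∅, q7→{q1}, q8→{q2, q4, q8}; union {q1, q2, q3, q4, q7, q8}; ε-closure = {q1, q2, q3, q4, q6, q7, q8}.
Read 'a': q1→{q4, q7}, q2→{q1}, q3→{q2, q3, q4}, q4→∅, q6→{q0, q3, q8}, q7→∅, q8→{q2}; union {q0, q1, q2, q3, q4, q7, q8}; ε-closure = {q0, q1, q2, q3, q4, q6, q7, q8}.
Read 'a': q0→{q0, q4}, q1→{q4, q7}, q2→{q1}, q3→{q2, q3, q4}, q4→∅, q6→{q0, q3, q8}, q7→∅, q8→{q2}; union {q0, q1, q2, q3, q4, q7, q8}; ε-closure = {q0, q1, q2, q3, q4, q6, q7, q8}.
Read 'c': q0→{q8}, q1→∅, q2→∅, q3→{q2}, q4→{q1, q2, q3, q8}, q6→∅, q7→{q1}, q8→{q2, q4, q8}; union {q1, q2, q3, q4, q8}; ε-closure = {q1, q2, q3, q4, q6, q8}.
Read 'b': q1→{q2, q4, q7}, q2→{q0, q2, q8}, q3→{q4}, q4→{q8}, q6→{q8}, q8→{q0, q5}; union {q0, q2, q4, q5, q7, q8}; ε-closure = {q0, q1, q2, q3, q4, q5, q6, q7, q8}.

{q0, q1, q2, q3, q4, q5, q6, q7, q8}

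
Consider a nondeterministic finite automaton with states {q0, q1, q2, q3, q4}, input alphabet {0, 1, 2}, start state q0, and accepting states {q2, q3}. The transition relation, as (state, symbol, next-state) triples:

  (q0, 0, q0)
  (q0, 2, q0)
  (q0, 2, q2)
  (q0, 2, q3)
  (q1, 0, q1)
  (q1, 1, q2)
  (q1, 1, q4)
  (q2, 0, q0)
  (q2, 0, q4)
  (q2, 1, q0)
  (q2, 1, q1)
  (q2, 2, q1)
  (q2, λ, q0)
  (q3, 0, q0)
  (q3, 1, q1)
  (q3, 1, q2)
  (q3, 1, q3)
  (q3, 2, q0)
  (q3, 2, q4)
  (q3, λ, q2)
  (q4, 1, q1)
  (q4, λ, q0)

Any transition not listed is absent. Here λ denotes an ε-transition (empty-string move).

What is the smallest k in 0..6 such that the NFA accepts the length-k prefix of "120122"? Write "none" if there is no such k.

none

Start in {q0}.
Read '1': {q0} → ∅.
The set is empty and remains empty for the remaining 5 symbols.
No reachable set along the way intersects F.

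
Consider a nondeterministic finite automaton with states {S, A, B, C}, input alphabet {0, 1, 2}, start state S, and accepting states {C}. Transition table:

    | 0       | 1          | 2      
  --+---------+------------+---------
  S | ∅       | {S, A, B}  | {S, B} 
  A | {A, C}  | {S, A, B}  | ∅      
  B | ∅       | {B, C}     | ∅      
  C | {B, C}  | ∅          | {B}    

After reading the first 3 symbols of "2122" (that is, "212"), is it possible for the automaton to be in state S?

Yes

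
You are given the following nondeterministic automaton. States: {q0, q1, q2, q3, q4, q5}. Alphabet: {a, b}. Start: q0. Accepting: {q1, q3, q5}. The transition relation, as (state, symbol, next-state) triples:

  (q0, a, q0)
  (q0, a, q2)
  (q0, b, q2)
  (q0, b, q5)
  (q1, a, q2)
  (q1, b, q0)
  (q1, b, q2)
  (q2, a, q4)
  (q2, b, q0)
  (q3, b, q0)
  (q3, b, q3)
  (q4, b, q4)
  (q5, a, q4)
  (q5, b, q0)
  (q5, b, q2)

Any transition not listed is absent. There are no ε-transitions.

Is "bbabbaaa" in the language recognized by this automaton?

Start in {q0}.
Read 'b': q0→{q2, q5}; now {q2, q5}.
Read 'b': q2→{q0}, q5→{q0, q2}; now {q0, q2}.
Read 'a': q0→{q0, q2}, q2→{q4}; now {q0, q2, q4}.
Read 'b': q0→{q2, q5}, q2→{q0}, q4→{q4}; now {q0, q2, q4, q5}.
Read 'b': q0→{q2, q5}, q2→{q0}, q4→{q4}, q5→{q0, q2}; now {q0, q2, q4, q5}.
Read 'a': q0→{q0, q2}, q2→{q4}, q4→∅, q5→{q4}; now {q0, q2, q4}.
Read 'a': q0→{q0, q2}, q2→{q4}, q4→∅; now {q0, q2, q4}.
Read 'a': q0→{q0, q2}, q2→{q4}, q4→∅; now {q0, q2, q4}.
The final set {q0, q2, q4} contains no accepting state.

No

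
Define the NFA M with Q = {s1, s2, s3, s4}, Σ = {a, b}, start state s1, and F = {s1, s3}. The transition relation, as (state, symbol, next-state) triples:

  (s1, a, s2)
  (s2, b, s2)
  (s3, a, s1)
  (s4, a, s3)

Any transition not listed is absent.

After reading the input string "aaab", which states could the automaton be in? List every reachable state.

Start in {s1}.
Read 'a': {s1} → {s2}.
Read 'a': {s2} → ∅.
The set is empty and remains empty for the remaining 2 symbols.

∅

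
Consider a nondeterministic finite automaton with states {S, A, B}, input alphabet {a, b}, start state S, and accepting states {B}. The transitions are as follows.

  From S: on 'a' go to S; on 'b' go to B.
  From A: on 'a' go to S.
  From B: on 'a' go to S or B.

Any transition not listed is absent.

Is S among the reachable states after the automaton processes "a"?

Start in {S}.
Read 'a': {S} → {S}.
State S is in {S}.

Yes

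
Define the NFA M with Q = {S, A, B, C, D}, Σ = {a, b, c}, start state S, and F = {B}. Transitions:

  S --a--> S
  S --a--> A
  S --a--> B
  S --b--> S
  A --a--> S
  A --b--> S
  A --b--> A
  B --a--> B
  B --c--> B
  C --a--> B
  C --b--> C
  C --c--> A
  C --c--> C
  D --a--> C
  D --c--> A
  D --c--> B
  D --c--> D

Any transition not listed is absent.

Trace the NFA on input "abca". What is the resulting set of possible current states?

Start in {S}.
Read 'a': S→{S, A, B}; now {S, A, B}.
Read 'b': S→{S}, A→{S, A}, B→∅; now {S, A}.
Read 'c': S→∅, A→∅; now ∅.
The set is empty and remains empty for the remaining 1 symbol.

∅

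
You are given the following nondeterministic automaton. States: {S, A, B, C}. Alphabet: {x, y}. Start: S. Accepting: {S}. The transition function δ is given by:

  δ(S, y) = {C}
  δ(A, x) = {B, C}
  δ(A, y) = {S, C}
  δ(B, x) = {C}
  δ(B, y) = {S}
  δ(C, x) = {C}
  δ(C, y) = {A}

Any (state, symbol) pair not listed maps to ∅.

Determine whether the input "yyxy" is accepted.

Start in {S}.
Read 'y': S→{C}; now {C}.
Read 'y': C→{A}; now {A}.
Read 'x': A→{B, C}; now {B, C}.
Read 'y': B→{S}, C→{A}; now {S, A}.
The final set {S, A} contains the accepting state S.

Yes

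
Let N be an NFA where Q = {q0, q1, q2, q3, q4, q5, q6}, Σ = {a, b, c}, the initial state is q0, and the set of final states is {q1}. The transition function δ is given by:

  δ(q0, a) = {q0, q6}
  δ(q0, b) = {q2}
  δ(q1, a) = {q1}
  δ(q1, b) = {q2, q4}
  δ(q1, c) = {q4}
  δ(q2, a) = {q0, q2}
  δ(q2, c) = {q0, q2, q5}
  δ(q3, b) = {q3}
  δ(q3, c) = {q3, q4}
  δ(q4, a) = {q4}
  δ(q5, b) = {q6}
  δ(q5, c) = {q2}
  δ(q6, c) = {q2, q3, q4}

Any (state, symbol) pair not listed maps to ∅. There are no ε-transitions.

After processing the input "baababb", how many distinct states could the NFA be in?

Start in {q0}.
Read 'b': {q0} → {q2}.
Read 'a': {q2} → {q0, q2}.
Read 'a': {q0, q2} → {q0, q2, q6}.
Read 'b': {q0, q2, q6} → {q2}.
Read 'a': {q2} → {q0, q2}.
Read 'b': {q0, q2} → {q2}.
Read 'b': {q2} → ∅.
That set has 0 states.

0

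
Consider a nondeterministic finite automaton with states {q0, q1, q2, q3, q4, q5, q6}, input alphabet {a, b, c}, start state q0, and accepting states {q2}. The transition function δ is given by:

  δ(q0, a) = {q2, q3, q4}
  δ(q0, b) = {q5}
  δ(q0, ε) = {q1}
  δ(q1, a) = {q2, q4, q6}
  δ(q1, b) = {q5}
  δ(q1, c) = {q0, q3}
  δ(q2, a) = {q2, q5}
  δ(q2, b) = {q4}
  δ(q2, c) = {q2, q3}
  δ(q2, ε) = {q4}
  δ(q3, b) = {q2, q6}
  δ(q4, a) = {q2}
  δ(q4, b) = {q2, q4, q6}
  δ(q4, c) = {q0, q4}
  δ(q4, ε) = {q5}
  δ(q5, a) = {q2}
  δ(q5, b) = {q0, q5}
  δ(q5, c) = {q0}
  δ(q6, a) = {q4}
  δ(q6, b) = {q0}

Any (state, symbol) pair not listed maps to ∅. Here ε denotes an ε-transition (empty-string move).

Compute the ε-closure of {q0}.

Begin with {q0}.
ε-move q0 → q1; add q1.

{q0, q1}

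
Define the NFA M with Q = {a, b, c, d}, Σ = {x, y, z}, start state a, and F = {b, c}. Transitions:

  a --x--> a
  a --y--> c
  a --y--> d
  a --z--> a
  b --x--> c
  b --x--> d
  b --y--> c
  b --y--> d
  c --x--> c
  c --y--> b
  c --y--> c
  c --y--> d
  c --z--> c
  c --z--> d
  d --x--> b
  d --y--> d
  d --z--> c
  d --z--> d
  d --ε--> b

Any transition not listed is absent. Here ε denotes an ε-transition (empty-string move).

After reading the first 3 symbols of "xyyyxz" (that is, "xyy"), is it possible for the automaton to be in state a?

Start in {a}.
Read 'x': a→{a}; now {a}.
Read 'y': a→{c, d}; union {c, d}; ε-closure = {b, c, d}.
Read 'y': b→{c, d}, c→{b, c, d}, d→{d}; now {b, c, d}.
State a is not in {b, c, d}.

No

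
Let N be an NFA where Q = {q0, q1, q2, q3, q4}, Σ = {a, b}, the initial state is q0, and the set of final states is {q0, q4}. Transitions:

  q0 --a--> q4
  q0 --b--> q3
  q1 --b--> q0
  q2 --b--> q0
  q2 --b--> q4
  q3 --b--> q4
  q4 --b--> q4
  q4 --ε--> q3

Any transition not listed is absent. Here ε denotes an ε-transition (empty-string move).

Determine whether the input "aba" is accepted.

Start in {q0}.
Read 'a': q0→{q4}; union {q4}; ε-closure = {q3, q4}.
Read 'b': q3→{q4}, q4→{q4}; union {q4}; ε-closure = {q3, q4}.
Read 'a': q3→∅, q4→∅; now ∅.
The final set ∅ contains no accepting state.

No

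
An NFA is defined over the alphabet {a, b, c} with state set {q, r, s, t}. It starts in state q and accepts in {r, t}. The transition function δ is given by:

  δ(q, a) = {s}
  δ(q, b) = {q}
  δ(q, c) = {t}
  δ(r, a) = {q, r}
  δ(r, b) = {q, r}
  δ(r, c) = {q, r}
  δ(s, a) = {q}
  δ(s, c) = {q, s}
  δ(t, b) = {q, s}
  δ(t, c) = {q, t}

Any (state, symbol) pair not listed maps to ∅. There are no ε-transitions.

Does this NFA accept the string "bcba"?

No

Start in {q}.
Read 'b': q→{q}; now {q}.
Read 'c': q→{t}; now {t}.
Read 'b': t→{q, s}; now {q, s}.
Read 'a': q→{s}, s→{q}; now {q, s}.
The final set {q, s} contains no accepting state.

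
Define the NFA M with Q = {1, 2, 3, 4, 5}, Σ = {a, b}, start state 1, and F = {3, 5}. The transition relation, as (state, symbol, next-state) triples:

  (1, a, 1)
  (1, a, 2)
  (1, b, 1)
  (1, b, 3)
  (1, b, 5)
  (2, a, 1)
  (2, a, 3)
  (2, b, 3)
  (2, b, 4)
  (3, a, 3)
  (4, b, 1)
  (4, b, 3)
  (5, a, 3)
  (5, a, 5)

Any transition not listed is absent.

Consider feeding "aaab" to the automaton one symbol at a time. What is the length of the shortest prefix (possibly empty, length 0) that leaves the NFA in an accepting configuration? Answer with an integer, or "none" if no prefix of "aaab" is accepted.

Start in {1}.
Read 'a': 1→{1, 2}; now {1, 2}.
Read 'a': 1→{1, 2}, 2→{1, 3}; now {1, 2, 3}.
None of the earlier sets intersect F, but {1, 2, 3} does.

2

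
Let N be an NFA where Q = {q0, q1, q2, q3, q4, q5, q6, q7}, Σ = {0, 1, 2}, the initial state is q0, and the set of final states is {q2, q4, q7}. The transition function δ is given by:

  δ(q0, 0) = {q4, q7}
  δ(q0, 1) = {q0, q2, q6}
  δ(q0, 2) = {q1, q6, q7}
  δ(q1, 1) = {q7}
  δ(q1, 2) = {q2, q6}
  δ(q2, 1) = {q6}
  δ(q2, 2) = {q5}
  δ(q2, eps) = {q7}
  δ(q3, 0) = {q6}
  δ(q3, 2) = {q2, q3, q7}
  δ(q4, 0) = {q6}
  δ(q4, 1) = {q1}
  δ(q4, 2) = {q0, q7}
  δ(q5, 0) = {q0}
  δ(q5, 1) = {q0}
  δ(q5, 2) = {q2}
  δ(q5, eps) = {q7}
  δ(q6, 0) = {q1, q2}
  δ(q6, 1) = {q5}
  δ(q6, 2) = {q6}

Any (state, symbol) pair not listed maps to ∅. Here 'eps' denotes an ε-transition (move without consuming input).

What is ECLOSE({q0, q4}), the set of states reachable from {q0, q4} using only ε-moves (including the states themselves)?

{q0, q4}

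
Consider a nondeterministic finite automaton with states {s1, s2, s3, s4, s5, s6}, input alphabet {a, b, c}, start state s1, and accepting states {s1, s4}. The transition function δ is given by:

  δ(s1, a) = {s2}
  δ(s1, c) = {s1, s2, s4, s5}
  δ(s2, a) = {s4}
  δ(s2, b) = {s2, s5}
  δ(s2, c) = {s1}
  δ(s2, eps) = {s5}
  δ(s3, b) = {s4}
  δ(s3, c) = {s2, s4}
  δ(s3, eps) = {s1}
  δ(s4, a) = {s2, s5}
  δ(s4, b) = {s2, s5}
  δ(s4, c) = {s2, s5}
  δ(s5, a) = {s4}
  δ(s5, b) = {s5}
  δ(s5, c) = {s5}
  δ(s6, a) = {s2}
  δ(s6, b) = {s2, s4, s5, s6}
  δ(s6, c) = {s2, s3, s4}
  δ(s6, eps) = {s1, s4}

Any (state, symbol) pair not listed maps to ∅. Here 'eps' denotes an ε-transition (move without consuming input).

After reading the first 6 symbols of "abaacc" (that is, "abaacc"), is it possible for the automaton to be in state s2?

Start in {s1}.
Read 'a': s1→{s2}; union {s2}; ε-closure = {s2, s5}.
Read 'b': s2→{s2, s5}, s5→{s5}; now {s2, s5}.
Read 'a': s2→{s4}, s5→{s4}; now {s4}.
Read 'a': s4→{s2, s5}; now {s2, s5}.
Read 'c': s2→{s1}, s5→{s5}; now {s1, s5}.
Read 'c': s1→{s1, s2, s4, s5}, s5→{s5}; now {s1, s2, s4, s5}.
State s2 is in {s1, s2, s4, s5}.

Yes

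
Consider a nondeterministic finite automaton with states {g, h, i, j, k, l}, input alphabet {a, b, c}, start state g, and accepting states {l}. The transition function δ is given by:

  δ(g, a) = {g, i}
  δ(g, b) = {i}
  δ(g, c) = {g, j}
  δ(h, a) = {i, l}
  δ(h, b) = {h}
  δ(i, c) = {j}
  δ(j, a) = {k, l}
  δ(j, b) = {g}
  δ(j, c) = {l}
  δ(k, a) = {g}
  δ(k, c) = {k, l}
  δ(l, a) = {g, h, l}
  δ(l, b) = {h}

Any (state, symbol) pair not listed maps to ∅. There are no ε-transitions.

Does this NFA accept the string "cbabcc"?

Start in {g}.
Read 'c': {g} → {g, j}.
Read 'b': {g, j} → {g, i}.
Read 'a': {g, i} → {g, i}.
Read 'b': {g, i} → {i}.
Read 'c': {i} → {j}.
Read 'c': {j} → {l}.
The final set {l} contains the accepting state l.

Yes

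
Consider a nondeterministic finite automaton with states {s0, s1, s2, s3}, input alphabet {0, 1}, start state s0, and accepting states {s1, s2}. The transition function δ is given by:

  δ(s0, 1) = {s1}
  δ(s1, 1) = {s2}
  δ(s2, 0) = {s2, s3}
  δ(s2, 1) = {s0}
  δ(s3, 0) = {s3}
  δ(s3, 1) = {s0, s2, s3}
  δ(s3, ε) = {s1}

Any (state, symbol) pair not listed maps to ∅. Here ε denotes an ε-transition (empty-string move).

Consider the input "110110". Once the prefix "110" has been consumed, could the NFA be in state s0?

No

Start in {s0}.
Read '1': {s0} → {s1}.
Read '1': {s1} → {s2}.
Read '0': {s2} → {s1, s2, s3}.
State s0 is not in {s1, s2, s3}.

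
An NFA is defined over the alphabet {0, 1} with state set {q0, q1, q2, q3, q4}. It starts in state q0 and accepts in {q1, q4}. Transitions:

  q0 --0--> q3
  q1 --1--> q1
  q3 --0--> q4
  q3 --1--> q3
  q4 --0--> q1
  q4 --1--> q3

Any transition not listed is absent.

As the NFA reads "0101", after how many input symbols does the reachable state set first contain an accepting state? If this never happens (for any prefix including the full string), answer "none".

Start in {q0}.
Read '0': {q0} → {q3}.
Read '1': {q3} → {q3}.
Read '0': {q3} → {q4}.
None of the earlier sets intersect F, but {q4} does.

3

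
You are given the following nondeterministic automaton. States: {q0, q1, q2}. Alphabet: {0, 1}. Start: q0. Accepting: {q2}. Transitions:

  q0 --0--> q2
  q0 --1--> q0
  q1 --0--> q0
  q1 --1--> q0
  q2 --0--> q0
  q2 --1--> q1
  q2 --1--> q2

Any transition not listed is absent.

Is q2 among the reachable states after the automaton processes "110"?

Start in {q0}.
Read '1': {q0} → {q0}.
Read '1': {q0} → {q0}.
Read '0': {q0} → {q2}.
State q2 is in {q2}.

Yes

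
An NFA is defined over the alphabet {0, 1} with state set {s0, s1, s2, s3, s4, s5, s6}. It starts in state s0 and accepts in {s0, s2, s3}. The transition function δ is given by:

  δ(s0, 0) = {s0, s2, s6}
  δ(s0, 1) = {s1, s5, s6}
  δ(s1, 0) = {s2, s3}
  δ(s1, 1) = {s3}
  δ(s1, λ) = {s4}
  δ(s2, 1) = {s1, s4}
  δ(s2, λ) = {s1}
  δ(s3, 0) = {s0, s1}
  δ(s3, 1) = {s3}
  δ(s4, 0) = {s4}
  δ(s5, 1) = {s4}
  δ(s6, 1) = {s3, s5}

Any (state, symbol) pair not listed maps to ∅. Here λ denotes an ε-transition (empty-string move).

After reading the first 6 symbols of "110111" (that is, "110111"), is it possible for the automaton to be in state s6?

Start in {s0}.
Read '1': s0→{s1, s5, s6}; union {s1, s5, s6}; ε-closure = {s1, s4, s5, s6}.
Read '1': s1→{s3}, s4→∅, s5→{s4}, s6→{s3, s5}; now {s3, s4, s5}.
Read '0': s3→{s0, s1}, s4→{s4}, s5→∅; now {s0, s1, s4}.
Read '1': s0→{s1, s5, s6}, s1→{s3}, s4→∅; union {s1, s3, s5, s6}; ε-closure = {s1, s3, s4, s5, s6}.
Read '1': s1→{s3}, s3→{s3}, s4→∅, s5→{s4}, s6→{s3, s5}; now {s3, s4, s5}.
Read '1': s3→{s3}, s4→∅, s5→{s4}; now {s3, s4}.
State s6 is not in {s3, s4}.

No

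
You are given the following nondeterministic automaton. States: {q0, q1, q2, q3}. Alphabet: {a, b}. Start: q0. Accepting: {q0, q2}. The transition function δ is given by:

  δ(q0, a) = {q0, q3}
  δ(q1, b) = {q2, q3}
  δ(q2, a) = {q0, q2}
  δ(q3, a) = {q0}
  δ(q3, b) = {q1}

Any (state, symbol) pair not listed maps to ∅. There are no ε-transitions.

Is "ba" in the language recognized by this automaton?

Start in {q0}.
Read 'b': q0→∅; now ∅.
The set is empty and remains empty for the remaining 1 symbol.
The final set ∅ contains no accepting state.

No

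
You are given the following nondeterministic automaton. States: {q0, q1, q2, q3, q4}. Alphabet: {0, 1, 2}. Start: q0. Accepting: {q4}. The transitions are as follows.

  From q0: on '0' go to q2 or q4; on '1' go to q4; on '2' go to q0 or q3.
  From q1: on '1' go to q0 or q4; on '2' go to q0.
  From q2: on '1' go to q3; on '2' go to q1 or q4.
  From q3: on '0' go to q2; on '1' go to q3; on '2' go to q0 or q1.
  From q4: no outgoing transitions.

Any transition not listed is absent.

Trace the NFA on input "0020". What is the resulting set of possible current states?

Start in {q0}.
Read '0': {q0} → {q2, q4}.
Read '0': {q2, q4} → ∅.
The set is empty and remains empty for the remaining 2 symbols.

∅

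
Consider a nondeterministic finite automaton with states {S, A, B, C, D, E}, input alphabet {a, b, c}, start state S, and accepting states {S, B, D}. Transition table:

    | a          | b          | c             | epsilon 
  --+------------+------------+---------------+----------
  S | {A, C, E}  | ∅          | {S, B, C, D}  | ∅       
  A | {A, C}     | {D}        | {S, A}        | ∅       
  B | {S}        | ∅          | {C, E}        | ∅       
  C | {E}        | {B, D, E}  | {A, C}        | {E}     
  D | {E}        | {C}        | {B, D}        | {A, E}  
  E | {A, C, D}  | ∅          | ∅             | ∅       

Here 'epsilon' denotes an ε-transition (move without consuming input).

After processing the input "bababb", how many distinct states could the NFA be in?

0

Start in {S}.
Read 'b': {S} → ∅.
The set is empty and remains empty for the remaining 5 symbols.
That set has 0 states.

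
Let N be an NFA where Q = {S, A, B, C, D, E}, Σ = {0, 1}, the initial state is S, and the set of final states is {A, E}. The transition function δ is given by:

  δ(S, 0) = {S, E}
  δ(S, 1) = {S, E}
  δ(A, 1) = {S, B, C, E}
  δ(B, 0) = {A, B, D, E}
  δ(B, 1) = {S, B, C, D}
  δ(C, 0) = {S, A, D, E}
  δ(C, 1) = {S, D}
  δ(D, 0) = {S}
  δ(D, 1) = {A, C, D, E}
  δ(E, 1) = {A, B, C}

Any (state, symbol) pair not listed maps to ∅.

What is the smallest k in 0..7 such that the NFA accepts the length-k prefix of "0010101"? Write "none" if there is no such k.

1

Start in {S}.
Read '0': {S} → {S, E}.
None of the earlier sets intersect F, but {S, E} does.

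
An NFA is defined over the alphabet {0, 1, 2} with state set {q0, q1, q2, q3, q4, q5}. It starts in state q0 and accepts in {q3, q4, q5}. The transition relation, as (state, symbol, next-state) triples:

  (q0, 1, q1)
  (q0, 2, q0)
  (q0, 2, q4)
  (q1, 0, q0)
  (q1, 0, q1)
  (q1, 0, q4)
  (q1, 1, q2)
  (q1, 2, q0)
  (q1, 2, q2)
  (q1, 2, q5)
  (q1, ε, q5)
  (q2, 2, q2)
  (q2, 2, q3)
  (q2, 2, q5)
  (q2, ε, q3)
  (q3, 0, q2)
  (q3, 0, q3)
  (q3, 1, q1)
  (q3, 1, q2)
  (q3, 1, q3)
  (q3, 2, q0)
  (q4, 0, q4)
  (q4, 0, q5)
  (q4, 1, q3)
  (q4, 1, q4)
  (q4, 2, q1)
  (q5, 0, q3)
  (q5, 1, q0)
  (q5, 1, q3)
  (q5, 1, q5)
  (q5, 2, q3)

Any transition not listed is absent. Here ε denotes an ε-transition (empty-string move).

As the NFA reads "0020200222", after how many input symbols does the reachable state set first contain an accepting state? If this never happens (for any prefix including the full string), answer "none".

none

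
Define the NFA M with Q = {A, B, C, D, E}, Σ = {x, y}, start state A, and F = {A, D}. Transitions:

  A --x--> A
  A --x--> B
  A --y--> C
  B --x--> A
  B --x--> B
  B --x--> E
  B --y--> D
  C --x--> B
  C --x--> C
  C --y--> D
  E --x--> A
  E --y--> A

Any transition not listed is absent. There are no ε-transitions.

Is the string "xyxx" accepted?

Yes

Start in {A}.
Read 'x': A→{A, B}; now {A, B}.
Read 'y': A→{C}, B→{D}; now {C, D}.
Read 'x': C→{B, C}, D→∅; now {B, C}.
Read 'x': B→{A, B, E}, C→{B, C}; now {A, B, C, E}.
The final set {A, B, C, E} contains the accepting state A.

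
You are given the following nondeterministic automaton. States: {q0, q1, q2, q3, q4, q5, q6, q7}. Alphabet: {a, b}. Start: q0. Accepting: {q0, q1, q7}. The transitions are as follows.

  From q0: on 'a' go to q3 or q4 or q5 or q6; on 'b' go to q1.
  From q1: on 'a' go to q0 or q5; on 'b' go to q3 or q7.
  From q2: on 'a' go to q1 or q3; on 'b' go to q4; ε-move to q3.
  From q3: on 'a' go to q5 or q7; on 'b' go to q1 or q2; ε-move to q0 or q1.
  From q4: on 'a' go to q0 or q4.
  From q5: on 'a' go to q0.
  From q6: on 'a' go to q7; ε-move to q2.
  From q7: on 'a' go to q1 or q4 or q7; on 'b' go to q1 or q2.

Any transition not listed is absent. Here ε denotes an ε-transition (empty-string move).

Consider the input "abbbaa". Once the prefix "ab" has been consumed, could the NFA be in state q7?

Yes

Start in {q0}.
Read 'a': q0→{q3, q4, q5, q6}; union {q3, q4, q5, q6}; ε-closure = {q0, q1, q2, q3, q4, q5, q6}.
Read 'b': q0→{q1}, q1→{q3, q7}, q2→{q4}, q3→{q1, q2}, q4→∅, q5→∅, q6→∅; union {q1, q2, q3, q4, q7}; ε-closure = {q0, q1, q2, q3, q4, q7}.
State q7 is in {q0, q1, q2, q3, q4, q7}.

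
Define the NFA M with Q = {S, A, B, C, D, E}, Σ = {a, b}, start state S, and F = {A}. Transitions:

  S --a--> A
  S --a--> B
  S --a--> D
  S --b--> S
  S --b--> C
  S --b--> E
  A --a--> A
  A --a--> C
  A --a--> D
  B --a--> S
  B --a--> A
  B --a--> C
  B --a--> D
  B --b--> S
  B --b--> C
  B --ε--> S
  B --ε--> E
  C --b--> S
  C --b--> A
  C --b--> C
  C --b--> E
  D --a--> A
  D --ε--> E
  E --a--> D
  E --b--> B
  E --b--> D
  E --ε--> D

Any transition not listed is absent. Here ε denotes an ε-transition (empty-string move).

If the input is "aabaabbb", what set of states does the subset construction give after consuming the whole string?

{S, A, B, C, D, E}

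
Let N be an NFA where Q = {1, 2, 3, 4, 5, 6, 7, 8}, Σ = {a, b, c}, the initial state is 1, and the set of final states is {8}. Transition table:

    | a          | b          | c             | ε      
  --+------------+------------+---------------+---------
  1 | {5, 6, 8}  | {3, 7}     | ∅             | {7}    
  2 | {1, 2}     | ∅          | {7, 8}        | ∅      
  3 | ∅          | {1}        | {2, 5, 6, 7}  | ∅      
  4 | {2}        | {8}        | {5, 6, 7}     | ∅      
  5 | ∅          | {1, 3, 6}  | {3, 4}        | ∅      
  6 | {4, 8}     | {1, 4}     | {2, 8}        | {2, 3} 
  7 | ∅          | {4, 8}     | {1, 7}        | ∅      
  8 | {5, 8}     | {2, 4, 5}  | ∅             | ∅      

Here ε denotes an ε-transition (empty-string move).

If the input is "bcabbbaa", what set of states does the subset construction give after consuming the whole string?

{1, 2, 3, 4, 5, 6, 7, 8}

Start: ε-closure({1}) = {1, 7}.
Read 'b': 1→{3, 7}, 7→{4, 8}; now {3, 4, 7, 8}.
Read 'c': 3→{2, 5, 6, 7}, 4→{5, 6, 7}, 7→{1, 7}, 8→∅; union {1, 2, 5, 6, 7}; ε-closure = {1, 2, 3, 5, 6, 7}.
Read 'a': 1→{5, 6, 8}, 2→{1, 2}, 3→∅, 5→∅, 6→{4, 8}, 7→∅; union {1, 2, 4, 5, 6, 8}; ε-closure = {1, 2, 3, 4, 5, 6, 7, 8}.
Read 'b': 1→{3, 7}, 2→∅, 3→{1}, 4→{8}, 5→{1, 3, 6}, 6→{1, 4}, 7→{4, 8}, 8→{2, 4, 5}; now {1, 2, 3, 4, 5, 6, 7, 8}.
Read 'b': 1→{3, 7}, 2→∅, 3→{1}, 4→{8}, 5→{1, 3, 6}, 6→{1, 4}, 7→{4, 8}, 8→{2, 4, 5}; now {1, 2, 3, 4, 5, 6, 7, 8}.
Read 'b': 1→{3, 7}, 2→∅, 3→{1}, 4→{8}, 5→{1, 3, 6}, 6→{1, 4}, 7→{4, 8}, 8→{2, 4, 5}; now {1, 2, 3, 4, 5, 6, 7, 8}.
Read 'a': 1→{5, 6, 8}, 2→{1, 2}, 3→∅, 4→{2}, 5→∅, 6→{4, 8}, 7→∅, 8→{5, 8}; union {1, 2, 4, 5, 6, 8}; ε-closure = {1, 2, 3, 4, 5, 6, 7, 8}.
Read 'a': 1→{5, 6, 8}, 2→{1, 2}, 3→∅, 4→{2}, 5→∅, 6→{4, 8}, 7→∅, 8→{5, 8}; union {1, 2, 4, 5, 6, 8}; ε-closure = {1, 2, 3, 4, 5, 6, 7, 8}.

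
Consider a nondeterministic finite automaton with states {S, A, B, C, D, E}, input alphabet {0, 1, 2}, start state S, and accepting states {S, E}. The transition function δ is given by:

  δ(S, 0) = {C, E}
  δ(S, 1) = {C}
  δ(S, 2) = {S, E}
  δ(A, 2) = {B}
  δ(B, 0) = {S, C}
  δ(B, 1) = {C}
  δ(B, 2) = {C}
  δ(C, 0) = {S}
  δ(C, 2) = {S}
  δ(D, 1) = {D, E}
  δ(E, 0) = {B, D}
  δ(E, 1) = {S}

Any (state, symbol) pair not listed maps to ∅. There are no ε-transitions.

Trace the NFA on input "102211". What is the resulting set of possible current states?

{C}

Start in {S}.
Read '1': S→{C}; now {C}.
Read '0': C→{S}; now {S}.
Read '2': S→{S, E}; now {S, E}.
Read '2': S→{S, E}, E→∅; now {S, E}.
Read '1': S→{C}, E→{S}; now {S, C}.
Read '1': S→{C}, C→∅; now {C}.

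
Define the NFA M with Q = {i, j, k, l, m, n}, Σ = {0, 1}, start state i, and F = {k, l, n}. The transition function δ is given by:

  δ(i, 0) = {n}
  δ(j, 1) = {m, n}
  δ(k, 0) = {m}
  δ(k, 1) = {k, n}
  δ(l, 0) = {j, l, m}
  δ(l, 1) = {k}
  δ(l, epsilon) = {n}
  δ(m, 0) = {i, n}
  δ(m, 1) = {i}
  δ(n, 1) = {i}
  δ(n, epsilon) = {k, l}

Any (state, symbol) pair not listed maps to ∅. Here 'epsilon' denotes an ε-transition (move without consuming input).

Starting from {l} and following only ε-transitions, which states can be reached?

{k, l, n}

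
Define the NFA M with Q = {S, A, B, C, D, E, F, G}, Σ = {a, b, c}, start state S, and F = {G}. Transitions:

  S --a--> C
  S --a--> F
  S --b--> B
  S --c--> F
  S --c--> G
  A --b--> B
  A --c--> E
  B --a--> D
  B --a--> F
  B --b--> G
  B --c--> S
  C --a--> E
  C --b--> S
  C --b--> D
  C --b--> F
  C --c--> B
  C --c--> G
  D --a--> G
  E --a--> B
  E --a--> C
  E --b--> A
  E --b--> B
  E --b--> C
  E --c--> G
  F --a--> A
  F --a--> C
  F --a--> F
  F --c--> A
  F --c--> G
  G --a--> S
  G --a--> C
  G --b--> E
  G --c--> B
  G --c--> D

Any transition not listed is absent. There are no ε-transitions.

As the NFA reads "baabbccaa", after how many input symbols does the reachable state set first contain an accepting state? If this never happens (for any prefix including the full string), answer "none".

Start in {S}.
Read 'b': S→{B}; now {B}.
Read 'a': B→{D, F}; now {D, F}.
Read 'a': D→{G}, F→{A, C, F}; now {A, C, F, G}.
None of the earlier sets intersect F, but {A, C, F, G} does.

3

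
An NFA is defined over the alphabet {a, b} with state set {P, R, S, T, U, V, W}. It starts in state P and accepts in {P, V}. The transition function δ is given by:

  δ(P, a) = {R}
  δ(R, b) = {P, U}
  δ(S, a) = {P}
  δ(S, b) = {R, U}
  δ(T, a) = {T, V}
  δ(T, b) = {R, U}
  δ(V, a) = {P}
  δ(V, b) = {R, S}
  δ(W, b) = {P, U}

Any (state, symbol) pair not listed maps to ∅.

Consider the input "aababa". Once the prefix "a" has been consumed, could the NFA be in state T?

Start in {P}.
Read 'a': {P} → {R}.
State T is not in {R}.

No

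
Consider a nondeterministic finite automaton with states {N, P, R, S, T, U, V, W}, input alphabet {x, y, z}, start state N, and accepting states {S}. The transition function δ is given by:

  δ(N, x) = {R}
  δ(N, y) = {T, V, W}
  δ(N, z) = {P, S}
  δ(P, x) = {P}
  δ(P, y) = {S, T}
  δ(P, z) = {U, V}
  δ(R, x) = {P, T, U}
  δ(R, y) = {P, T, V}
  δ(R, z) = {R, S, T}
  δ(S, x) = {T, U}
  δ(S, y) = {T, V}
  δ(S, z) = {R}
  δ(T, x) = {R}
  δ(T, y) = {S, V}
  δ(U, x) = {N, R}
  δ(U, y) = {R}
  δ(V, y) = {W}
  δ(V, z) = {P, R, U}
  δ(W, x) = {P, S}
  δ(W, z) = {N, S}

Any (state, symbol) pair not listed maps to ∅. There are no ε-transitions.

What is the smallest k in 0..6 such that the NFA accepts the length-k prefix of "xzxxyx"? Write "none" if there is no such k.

Start in {N}.
Read 'x': {N} → {R}.
Read 'z': {R} → {R, S, T}.
None of the earlier sets intersect F, but {R, S, T} does.

2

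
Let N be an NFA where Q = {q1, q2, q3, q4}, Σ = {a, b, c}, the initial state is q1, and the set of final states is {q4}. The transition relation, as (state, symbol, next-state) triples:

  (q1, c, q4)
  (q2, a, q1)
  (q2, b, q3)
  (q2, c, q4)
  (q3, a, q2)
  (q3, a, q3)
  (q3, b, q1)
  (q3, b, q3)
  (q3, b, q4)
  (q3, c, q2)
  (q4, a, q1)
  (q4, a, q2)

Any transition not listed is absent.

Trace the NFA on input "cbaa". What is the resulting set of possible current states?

Start in {q1}.
Read 'c': {q1} → {q4}.
Read 'b': {q4} → ∅.
The set is empty and remains empty for the remaining 2 symbols.

∅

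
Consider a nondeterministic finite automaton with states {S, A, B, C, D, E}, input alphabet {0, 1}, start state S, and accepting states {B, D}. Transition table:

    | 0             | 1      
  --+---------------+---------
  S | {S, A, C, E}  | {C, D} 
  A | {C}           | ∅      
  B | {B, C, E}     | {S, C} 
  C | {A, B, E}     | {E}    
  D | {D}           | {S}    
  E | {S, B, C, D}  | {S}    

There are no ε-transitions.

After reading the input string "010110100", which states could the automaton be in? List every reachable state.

{S, A, B, C, D, E}

Start in {S}.
Read '0': S→{S, A, C, E}; now {S, A, C, E}.
Read '1': S→{C, D}, A→∅, C→{E}, E→{S}; now {S, C, D, E}.
Read '0': S→{S, A, C, E}, C→{A, B, E}, D→{D}, E→{S, B, C, D}; now {S, A, B, C, D, E}.
Read '1': S→{C, D}, A→∅, B→{S, C}, C→{E}, D→{S}, E→{S}; now {S, C, D, E}.
Read '1': S→{C, D}, C→{E}, D→{S}, E→{S}; now {S, C, D, E}.
Read '0': S→{S, A, C, E}, C→{A, B, E}, D→{D}, E→{S, B, C, D}; now {S, A, B, C, D, E}.
Read '1': S→{C, D}, A→∅, B→{S, C}, C→{E}, D→{S}, E→{S}; now {S, C, D, E}.
Read '0': S→{S, A, C, E}, C→{A, B, E}, D→{D}, E→{S, B, C, D}; now {S, A, B, C, D, E}.
Read '0': S→{S, A, C, E}, A→{C}, B→{B, C, E}, C→{A, B, E}, D→{D}, E→{S, B, C, D}; now {S, A, B, C, D, E}.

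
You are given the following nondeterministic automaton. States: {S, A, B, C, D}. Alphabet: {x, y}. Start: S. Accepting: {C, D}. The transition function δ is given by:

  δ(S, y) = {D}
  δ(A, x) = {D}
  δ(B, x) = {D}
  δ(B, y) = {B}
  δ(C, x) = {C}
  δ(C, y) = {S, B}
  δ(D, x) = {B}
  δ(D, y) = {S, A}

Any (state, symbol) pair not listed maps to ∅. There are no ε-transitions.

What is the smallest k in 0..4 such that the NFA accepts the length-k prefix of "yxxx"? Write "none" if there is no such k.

Start in {S}.
Read 'y': {S} → {D}.
None of the earlier sets intersect F, but {D} does.

1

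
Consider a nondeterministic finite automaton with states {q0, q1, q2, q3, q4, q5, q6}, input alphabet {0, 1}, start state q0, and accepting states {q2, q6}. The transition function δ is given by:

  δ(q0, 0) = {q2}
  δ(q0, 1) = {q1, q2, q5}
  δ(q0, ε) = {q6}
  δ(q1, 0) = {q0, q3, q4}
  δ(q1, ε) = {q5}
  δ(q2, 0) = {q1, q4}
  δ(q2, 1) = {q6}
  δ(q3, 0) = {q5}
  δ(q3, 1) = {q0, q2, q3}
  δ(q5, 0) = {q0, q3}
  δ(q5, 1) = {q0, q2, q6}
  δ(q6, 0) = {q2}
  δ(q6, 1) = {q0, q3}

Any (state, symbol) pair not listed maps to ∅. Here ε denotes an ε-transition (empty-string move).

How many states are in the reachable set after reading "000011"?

Start: ε-closure({q0}) = {q0, q6}.
Read '0': {q0, q6} → {q2}.
Read '0': {q2} → {q1, q4, q5}.
Read '0': {q1, q4, q5} → {q0, q3, q4, q6}.
Read '0': {q0, q3, q4, q6} → {q2, q5}.
Read '1': {q2, q5} → {q0, q2, q6}.
Read '1': {q0, q2, q6} → {q0, q1, q2, q3, q5, q6}.
That set has 6 states.

6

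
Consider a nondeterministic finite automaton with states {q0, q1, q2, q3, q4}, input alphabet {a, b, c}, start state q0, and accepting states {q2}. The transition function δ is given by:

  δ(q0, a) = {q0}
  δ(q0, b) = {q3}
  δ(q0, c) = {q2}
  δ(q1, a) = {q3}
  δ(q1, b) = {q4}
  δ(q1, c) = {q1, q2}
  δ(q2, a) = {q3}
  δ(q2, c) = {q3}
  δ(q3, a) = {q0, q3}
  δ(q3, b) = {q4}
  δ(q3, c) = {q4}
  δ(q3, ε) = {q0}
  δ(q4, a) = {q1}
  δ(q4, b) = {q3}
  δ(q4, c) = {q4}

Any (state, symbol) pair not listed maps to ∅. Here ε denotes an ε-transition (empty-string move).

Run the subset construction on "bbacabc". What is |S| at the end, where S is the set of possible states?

2

Start in {q0}.
Read 'b': {q0} → {q0, q3}.
Read 'b': {q0, q3} → {q0, q3, q4}.
Read 'a': {q0, q3, q4} → {q0, q1, q3}.
Read 'c': {q0, q1, q3} → {q1, q2, q4}.
Read 'a': {q1, q2, q4} → {q0, q1, q3}.
Read 'b': {q0, q1, q3} → {q0, q3, q4}.
Read 'c': {q0, q3, q4} → {q2, q4}.
That set has 2 states.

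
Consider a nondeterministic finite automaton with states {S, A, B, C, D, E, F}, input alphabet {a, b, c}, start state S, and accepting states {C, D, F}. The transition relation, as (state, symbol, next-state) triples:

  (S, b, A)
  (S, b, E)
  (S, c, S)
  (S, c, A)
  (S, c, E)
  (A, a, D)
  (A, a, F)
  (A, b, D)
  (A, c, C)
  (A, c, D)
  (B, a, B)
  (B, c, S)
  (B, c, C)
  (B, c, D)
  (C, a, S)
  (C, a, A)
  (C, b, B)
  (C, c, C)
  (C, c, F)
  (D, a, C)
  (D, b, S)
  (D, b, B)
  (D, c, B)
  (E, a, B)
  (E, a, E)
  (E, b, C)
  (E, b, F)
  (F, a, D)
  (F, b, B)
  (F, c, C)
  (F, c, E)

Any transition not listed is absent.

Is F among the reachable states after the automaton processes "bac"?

Start in {S}.
Read 'b': {S} → {A, E}.
Read 'a': {A, E} → {B, D, E, F}.
Read 'c': {B, D, E, F} → {S, B, C, D, E}.
State F is not in {S, B, C, D, E}.

No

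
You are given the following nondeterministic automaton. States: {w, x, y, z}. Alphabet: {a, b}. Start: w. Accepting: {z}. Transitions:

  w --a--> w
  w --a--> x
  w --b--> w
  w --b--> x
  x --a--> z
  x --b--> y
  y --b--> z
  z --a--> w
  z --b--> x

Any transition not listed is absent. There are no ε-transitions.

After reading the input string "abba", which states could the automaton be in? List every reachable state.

{w, x, z}

Start in {w}.
Read 'a': {w} → {w, x}.
Read 'b': {w, x} → {w, x, y}.
Read 'b': {w, x, y} → {w, x, y, z}.
Read 'a': {w, x, y, z} → {w, x, z}.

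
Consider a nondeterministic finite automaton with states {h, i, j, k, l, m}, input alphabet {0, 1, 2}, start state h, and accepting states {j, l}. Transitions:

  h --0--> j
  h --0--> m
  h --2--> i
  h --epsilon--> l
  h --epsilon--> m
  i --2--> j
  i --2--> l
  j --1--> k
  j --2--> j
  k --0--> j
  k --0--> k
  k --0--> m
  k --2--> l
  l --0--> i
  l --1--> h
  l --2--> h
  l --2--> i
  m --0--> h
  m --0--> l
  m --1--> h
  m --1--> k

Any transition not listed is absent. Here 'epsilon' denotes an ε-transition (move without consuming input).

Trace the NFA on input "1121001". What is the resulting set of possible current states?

{h, k, l, m}

Start: ε-closure({h}) = {h, l, m}.
Read '1': {h, l, m} → {h, k, l, m}.
Read '1': {h, k, l, m} → {h, k, l, m}.
Read '2': {h, k, l, m} → {h, i, l, m}.
Read '1': {h, i, l, m} → {h, k, l, m}.
Read '0': {h, k, l, m} → {h, i, j, k, l, m}.
Read '0': {h, i, j, k, l, m} → {h, i, j, k, l, m}.
Read '1': {h, i, j, k, l, m} → {h, k, l, m}.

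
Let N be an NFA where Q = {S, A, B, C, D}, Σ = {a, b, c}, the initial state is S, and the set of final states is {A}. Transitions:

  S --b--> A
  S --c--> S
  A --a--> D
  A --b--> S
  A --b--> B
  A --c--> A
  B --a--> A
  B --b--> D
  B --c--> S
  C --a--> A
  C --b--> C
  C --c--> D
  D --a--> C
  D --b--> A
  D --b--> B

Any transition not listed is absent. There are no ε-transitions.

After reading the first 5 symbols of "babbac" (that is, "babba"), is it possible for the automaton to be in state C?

Yes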